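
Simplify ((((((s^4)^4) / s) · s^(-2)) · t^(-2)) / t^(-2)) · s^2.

s^15

((((((s^4)^4) / s) · s^(-2)) · t^(-2)) / t^(-2)) · s^2
= ((((s^16 / s) · s^(-2)) · t^(-2)) / t^(-2)) · s^2    [power of a power]
= (((s^15 · s^(-2)) · t^(-2)) / t^(-2)) · s^2    [quotient of powers]
= ((s^13 · t^(-2)) / t^(-2)) · s^2    [product of powers]
= s^15    [quotient of powers; product of powers]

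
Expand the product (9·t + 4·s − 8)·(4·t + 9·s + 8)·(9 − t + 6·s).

284·t^2 − 36·t^3 + 119·s·t^2 + 1153·s·t + 546·s^2·t + 424·t + 84·s^2 + 216·s^3 − 744·s − 576

(9·t + 4·s − 8)·(4·t + 9·s + 8)·(9 − t + 6·s)
= (36·t^2 + 81·s·t + 72·t + 16·s·t + 36·s^2 + 32·s − 32·t − 72·s − 64)·(9 − t + 6·s)    [distributive law]
= (36·t^2 + 97·s·t + 40·t + 36·s^2 − 40·s − 64)·(9 − t + 6·s)    [combine like terms]
= 324·t^2 − 36·t^3 + 216·s·t^2 + 873·s·t − 97·s·t^2 + 582·s^2·t + 360·t − 40·t^2 + 240·s·t + 324·s^2 − 36·s^2·t + 216·s^3 − 360·s + 40·s·t − 240·s^2 − 576 + 64·t − 384·s    [distributive law]
= 284·t^2 − 36·t^3 + 119·s·t^2 + 1153·s·t + 546·s^2·t + 424·t + 84·s^2 + 216·s^3 − 744·s − 576    [combine like terms]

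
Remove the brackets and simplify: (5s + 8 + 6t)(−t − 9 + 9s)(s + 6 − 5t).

−176s²t + 97st − 251st² + 297s² + 90s + 45s³ − 12t + 274t² − 432 + 30t³

(5s + 8 + 6t)(−t − 9 + 9s)(s + 6 − 5t)
= (−5st − 45s + 45s² − 8t − 72 + 72s − 6t² − 54t + 54st)(s + 6 − 5t)    [distributive law]
= (49st + 27s + 45s² − 62t − 72 − 6t²)(s + 6 − 5t)    [combine like terms]
= 49s²t + 294st − 245st² + 27s² + 162s − 135st + 45s³ + 270s² − 225s²t − 62st − 372t + 310t² − 72s − 432 + 360t − 6st² − 36t² + 30t³    [distributive law]
= −176s²t + 97st − 251st² + 297s² + 90s + 45s³ − 12t + 274t² − 432 + 30t³    [combine like terms]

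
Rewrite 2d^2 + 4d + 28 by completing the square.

2(d + 1)^2 + 26

2d^2 + 4d + 28
= 2(d^2 + 2d) + 28    [factor out 2 from the d-terms]
= 2(d^2 + 2d + 1 - 1) + 28    [add and subtract 1 inside the bracket]
= 2(d + 1)^2 - 2 + 28    [perfect-square identity]
= 2(d + 1)^2 + 26    [combine constants]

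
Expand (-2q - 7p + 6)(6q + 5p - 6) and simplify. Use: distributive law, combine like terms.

-12q^2 - 52pq + 48q - 35p^2 + 72p - 36

(-2q - 7p + 6)(6q + 5p - 6)
= -12q^2 - 10pq + 12q - 42pq - 35p^2 + 42p + 36q + 30p - 36    [distributive law]
= -12q^2 - 52pq + 48q - 35p^2 + 72p - 36    [combine like terms]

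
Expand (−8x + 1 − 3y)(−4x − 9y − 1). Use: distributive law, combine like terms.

32x² + 84xy + 4x − 6y − 1 + 27y²

(−8x + 1 − 3y)(−4x − 9y − 1)
= 32x² + 72xy + 8x − 4x − 9y − 1 + 12xy + 27y² + 3y    [distributive law]
= 32x² + 84xy + 4x − 6y − 1 + 27y²    [combine like terms]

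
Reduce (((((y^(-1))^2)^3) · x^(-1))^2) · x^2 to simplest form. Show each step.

y^(-12)

(((((y^(-1))^2)^3) · x^(-1))^2) · x^2
= (((((y^(-1))^2)^3)^2) · ((x^(-1))^2)) · x^2    [power of a product]
= ((((y^(-1))^2)^6) · ((x^(-1))^2)) · x^2    [power of a power]
= (((y^(-1))^12) · ((x^(-1))^2)) · x^2    [power of a power]
= (y^(-12) · ((x^(-1))^2)) · x^2    [power of a power]
= (y^(-12) · x^(-2)) · x^2    [power of a power]
= y^(-12)    [product of powers]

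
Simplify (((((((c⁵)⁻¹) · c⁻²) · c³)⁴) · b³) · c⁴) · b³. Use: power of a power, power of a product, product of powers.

(((((((c⁵)⁻¹) · c⁻²) · c³)⁴) · b³) · c⁴) · b³
= (((((((c⁵)⁻¹) · c⁻²)⁴) · ((c³)⁴)) · b³) · c⁴) · b³    [power of a product]
= (((((((c⁵)⁻¹)⁴) · ((c⁻²)⁴)) · ((c³)⁴)) · b³) · c⁴) · b³    [power of a product]
= ((((((c⁵)⁻⁴) · ((c⁻²)⁴)) · ((c³)⁴)) · b³) · c⁴) · b³    [power of a power]
= ((((c⁻²⁰ · ((c⁻²)⁴)) · ((c³)⁴)) · b³) · c⁴) · b³    [power of a power]
= ((((c⁻²⁰ · c⁻⁸) · ((c³)⁴)) · b³) · c⁴) · b³    [power of a power]
= (((c⁻²⁸ · ((c³)⁴)) · b³) · c⁴) · b³    [product of powers]
= (((c⁻²⁸ · c¹²) · b³) · c⁴) · b³    [power of a power]
= ((c⁻¹⁶ · b³) · c⁴) · b³    [product of powers]
= b⁶c⁻¹²    [product of powers]

b⁶c⁻¹²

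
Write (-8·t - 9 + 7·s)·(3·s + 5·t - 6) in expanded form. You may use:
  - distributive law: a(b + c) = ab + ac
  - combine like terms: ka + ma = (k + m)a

11·s·t - 40·t^2 + 3·t - 69·s + 54 + 21·s^2

(-8·t - 9 + 7·s)·(3·s + 5·t - 6)
= -24·s·t - 40·t^2 + 48·t - 27·s - 45·t + 54 + 21·s^2 + 35·s·t - 42·s    [distributive law]
= 11·s·t - 40·t^2 + 3·t - 69·s + 54 + 21·s^2    [combine like terms]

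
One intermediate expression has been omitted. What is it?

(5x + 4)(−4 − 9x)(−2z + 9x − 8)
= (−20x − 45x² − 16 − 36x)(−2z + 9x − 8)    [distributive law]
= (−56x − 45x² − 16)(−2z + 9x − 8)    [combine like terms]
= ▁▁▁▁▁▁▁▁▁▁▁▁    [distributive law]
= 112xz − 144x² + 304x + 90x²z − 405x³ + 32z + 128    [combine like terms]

By distributive law:

112xz − 504x² + 448x + 90x²z − 405x³ + 360x² + 32z − 144x + 128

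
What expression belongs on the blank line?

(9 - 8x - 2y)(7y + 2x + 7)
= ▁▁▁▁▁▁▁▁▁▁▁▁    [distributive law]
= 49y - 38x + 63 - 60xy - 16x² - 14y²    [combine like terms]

Applying distributive law to the line above:

63y + 18x + 63 - 56xy - 16x² - 56x - 14y² - 4xy - 14y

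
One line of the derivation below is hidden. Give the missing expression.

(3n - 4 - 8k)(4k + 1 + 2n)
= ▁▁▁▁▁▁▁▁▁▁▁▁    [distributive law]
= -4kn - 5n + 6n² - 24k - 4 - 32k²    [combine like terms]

By distributive law:

12kn + 3n + 6n² - 16k - 4 - 8n - 32k² - 8k - 16kn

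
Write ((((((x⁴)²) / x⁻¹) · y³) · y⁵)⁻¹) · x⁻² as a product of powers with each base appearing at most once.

x⁻¹¹·y⁻⁸

((((((x⁴)²) / x⁻¹) · y³) · y⁵)⁻¹) · x⁻²
= ((((((x⁴)²) / x⁻¹) · y³)⁻¹) · ((y⁵)⁻¹)) · x⁻²    [power of a product]
= ((((((x⁴)²) / x⁻¹)⁻¹) · ((y³)⁻¹)) · ((y⁵)⁻¹)) · x⁻²    [power of a product]
= ((((((x⁴)²)⁻¹) / ((x⁻¹)⁻¹)) · ((y³)⁻¹)) · ((y⁵)⁻¹)) · x⁻²    [power of a quotient]
= (((((x⁴)⁻²) / ((x⁻¹)⁻¹)) · ((y³)⁻¹)) · ((y⁵)⁻¹)) · x⁻²    [power of a power]
= (((x⁻⁸ / ((x⁻¹)⁻¹)) · ((y³)⁻¹)) · ((y⁵)⁻¹)) · x⁻²    [power of a power]
= (((x⁻⁸ / x) · ((y³)⁻¹)) · ((y⁵)⁻¹)) · x⁻²    [power of a power]
= ((x⁻⁹ · ((y³)⁻¹)) · ((y⁵)⁻¹)) · x⁻²    [quotient of powers]
= ((x⁻⁹ · y⁻³) · ((y⁵)⁻¹)) · x⁻²    [power of a power]
= ((x⁻⁹ · y⁻³) · y⁻⁵) · x⁻²    [power of a power]
= x⁻¹¹·y⁻⁸    [product of powers]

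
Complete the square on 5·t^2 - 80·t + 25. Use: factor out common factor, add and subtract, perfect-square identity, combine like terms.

5·t^2 - 80·t + 25
= 5(t^2 - 16·t) + 25    [factor out 5 from the t-terms]
= 5(t^2 - 16·t + 64 - 64) + 25    [add and subtract 64 inside the bracket]
= 5(t - 8)^2 - 320 + 25    [perfect-square identity]
= 5(t - 8)^2 - 295    [combine constants]

5(t - 8)^2 - 295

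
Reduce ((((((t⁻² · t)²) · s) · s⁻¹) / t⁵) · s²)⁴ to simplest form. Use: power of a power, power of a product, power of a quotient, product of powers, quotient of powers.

((((((t⁻² · t)²) · s) · s⁻¹) / t⁵) · s²)⁴
= ((((((t⁻² · t)²) · s) · s⁻¹) / t⁵)⁴) · ((s²)⁴)    [power of a product]
= ((((((t⁻² · t)²) · s) · s⁻¹)⁴) / ((t⁵)⁴)) · ((s²)⁴)    [power of a quotient]
= ((((((t⁻² · t)²) · s)⁴) · ((s⁻¹)⁴)) / ((t⁵)⁴)) · ((s²)⁴)    [power of a product]
= ((((((t⁻² · t)²)⁴) · (s⁴)) · ((s⁻¹)⁴)) / ((t⁵)⁴)) · ((s²)⁴)    [power of a product]
= (((((t⁻² · t)⁸) · (s⁴)) · ((s⁻¹)⁴)) / ((t⁵)⁴)) · ((s²)⁴)    [power of a power]
= ((((((t⁻²)⁸) · (t⁸)) · (s⁴)) · ((s⁻¹)⁴)) / ((t⁵)⁴)) · ((s²)⁴)    [power of a product]
= ((((t⁻¹⁶ · (t⁸)) · (s⁴)) · ((s⁻¹)⁴)) / ((t⁵)⁴)) · ((s²)⁴)    [power of a power]
= (((t⁻⁸ · (s⁴)) · ((s⁻¹)⁴)) / ((t⁵)⁴)) · ((s²)⁴)    [product of powers]
= (((t⁻⁸ · s⁴) · s⁻⁴) / ((t⁵)⁴)) · ((s²)⁴)    [power of a power]
= (((t⁻⁸ · s⁴) · s⁻⁴) / t²⁰) · ((s²)⁴)    [power of a power]
= (((t⁻⁸ · s⁴) · s⁻⁴) / t²⁰) · s⁸    [power of a power]
= s⁸t⁻²⁸    [quotient of powers; product of powers]

s⁸t⁻²⁸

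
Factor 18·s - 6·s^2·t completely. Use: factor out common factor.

18·s - 6·s^2·t
= 6(3·s - s^2·t)    [factor out 6]
= 6·s(3 - s·t)    [factor out s]

6·s(3 - s·t)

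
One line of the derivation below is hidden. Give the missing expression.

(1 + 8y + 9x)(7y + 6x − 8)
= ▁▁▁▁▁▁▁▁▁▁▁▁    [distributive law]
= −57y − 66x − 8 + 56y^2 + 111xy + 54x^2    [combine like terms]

Applying distributive law to the line above:

7y + 6x − 8 + 56y^2 + 48xy − 64y + 63xy + 54x^2 − 72x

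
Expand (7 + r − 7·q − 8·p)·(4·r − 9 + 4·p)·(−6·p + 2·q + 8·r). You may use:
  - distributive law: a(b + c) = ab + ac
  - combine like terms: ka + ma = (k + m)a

686·p·r + 542·q·r + 152·r^2 + 378·p − 126·q − 504·r − 600·p^2 − 178·p·q − 248·p·r^2 − 216·q·r^2 + 32·r^3 − 88·p^2·r − 112·p·q·r − 56·q^2·r + 126·q^2 + 104·p^2·q − 56·p·q^2 + 192·p^3

(7 + r − 7·q − 8·p)·(4·r − 9 + 4·p)·(−6·p + 2·q + 8·r)
= (28·r − 63 + 28·p + 4·r^2 − 9·r + 4·p·r − 28·q·r + 63·q − 28·p·q − 32·p·r + 72·p − 32·p^2)·(−6·p + 2·q + 8·r)    [distributive law]
= (19·r − 63 + 100·p + 4·r^2 − 28·p·r − 28·q·r + 63·q − 28·p·q − 32·p^2)·(−6·p + 2·q + 8·r)    [combine like terms]
= −114·p·r + 38·q·r + 152·r^2 + 378·p − 126·q − 504·r − 600·p^2 + 200·p·q + 800·p·r − 24·p·r^2 + 8·q·r^2 + 32·r^3 + 168·p^2·r − 56·p·q·r − 224·p·r^2 + 168·p·q·r − 56·q^2·r − 224·q·r^2 − 378·p·q + 126·q^2 + 504·q·r + 168·p^2·q − 56·p·q^2 − 224·p·q·r + 192·p^3 − 64·p^2·q − 256·p^2·r    [distributive law]
= 686·p·r + 542·q·r + 152·r^2 + 378·p − 126·q − 504·r − 600·p^2 − 178·p·q − 248·p·r^2 − 216·q·r^2 + 32·r^3 − 88·p^2·r − 112·p·q·r − 56·q^2·r + 126·q^2 + 104·p^2·q − 56·p·q^2 + 192·p^3    [combine like terms]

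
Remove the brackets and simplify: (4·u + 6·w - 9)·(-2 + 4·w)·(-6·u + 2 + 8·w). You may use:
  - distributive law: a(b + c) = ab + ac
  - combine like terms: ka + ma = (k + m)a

(4·u + 6·w - 9)·(-2 + 4·w)·(-6·u + 2 + 8·w)
= (-8·u + 16·u·w - 12·w + 24·w^2 + 18 - 36·w)·(-6·u + 2 + 8·w)    [distributive law]
= (-8·u + 16·u·w - 48·w + 24·w^2 + 18)·(-6·u + 2 + 8·w)    [combine like terms]
= 48·u^2 - 16·u - 64·u·w - 96·u^2·w + 32·u·w + 128·u·w^2 + 288·u·w - 96·w - 384·w^2 - 144·u·w^2 + 48·w^2 + 192·w^3 - 108·u + 36 + 144·w    [distributive law]
= 48·u^2 - 124·u + 256·u·w - 96·u^2·w - 16·u·w^2 + 48·w - 336·w^2 + 192·w^3 + 36    [combine like terms]

48·u^2 - 124·u + 256·u·w - 96·u^2·w - 16·u·w^2 + 48·w - 336·w^2 + 192·w^3 + 36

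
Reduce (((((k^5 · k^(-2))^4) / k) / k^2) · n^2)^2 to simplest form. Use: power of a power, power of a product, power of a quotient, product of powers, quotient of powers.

(((((k^5 · k^(-2))^4) / k) / k^2) · n^2)^2
= (((((k^5 · k^(-2))^4) / k) / k^2)^2) · ((n^2)^2)    [power of a product]
= (((((k^5 · k^(-2))^4) / k)^2) / ((k^2)^2)) · ((n^2)^2)    [power of a quotient]
= (((((k^5 · k^(-2))^4)^2) / (k^2)) / ((k^2)^2)) · ((n^2)^2)    [power of a quotient]
= ((((k^5 · k^(-2))^8) / (k^2)) / ((k^2)^2)) · ((n^2)^2)    [power of a power]
= (((((k^5)^8) · ((k^(-2))^8)) / (k^2)) / ((k^2)^2)) · ((n^2)^2)    [power of a product]
= (((k^40 · ((k^(-2))^8)) / (k^2)) / ((k^2)^2)) · ((n^2)^2)    [power of a power]
= (((k^40 · k^(-16)) / (k^2)) / ((k^2)^2)) · ((n^2)^2)    [power of a power]
= ((k^24 / (k^2)) / ((k^2)^2)) · ((n^2)^2)    [product of powers]
= (k^22 / ((k^2)^2)) · ((n^2)^2)    [quotient of powers]
= (k^22 / k^4) · ((n^2)^2)    [power of a power]
= k^18 · ((n^2)^2)    [quotient of powers]
= k^18 · n^4    [power of a power]
= k^18n^4    [rearrange]

k^18n^4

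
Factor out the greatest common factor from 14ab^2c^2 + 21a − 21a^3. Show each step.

14ab^2c^2 + 21a − 21a^3
= 7(2ab^2c^2 + 3a − 3a^3)    [factor out 7]
= 7a(2b^2c^2 + 3 − 3a^2)    [factor out a]

7a(2b^2c^2 + 3 − 3a^2)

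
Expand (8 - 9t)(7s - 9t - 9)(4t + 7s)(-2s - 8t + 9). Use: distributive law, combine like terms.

-7679s^2t + 467st^2 + 7191st - 784s^3 + 4536s^2 + 2628t^3 + 2628t^2 - 2592t - 4536s + 2898s^2t^2 - 3168st^3 + 882s^3t - 2592t^4

(8 - 9t)(7s - 9t - 9)(4t + 7s)(-2s - 8t + 9)
= (56s - 72t - 72 - 63st + 81t^2 + 81t)(4t + 7s)(-2s - 8t + 9)    [distributive law]
= (56s + 9t - 72 - 63st + 81t^2)(4t + 7s)(-2s - 8t + 9)    [combine like terms]
= (224st + 392s^2 + 36t^2 + 63st - 288t - 504s - 252st^2 - 441s^2t + 324t^3 + 567st^2)(-2s - 8t + 9)    [distributive law]
= (287st + 392s^2 + 36t^2 - 288t - 504s + 315st^2 - 441s^2t + 324t^3)(-2s - 8t + 9)    [combine like terms]
= -574s^2t - 2296st^2 + 2583st - 784s^3 - 3136s^2t + 3528s^2 - 72st^2 - 288t^3 + 324t^2 + 576st + 2304t^2 - 2592t + 1008s^2 + 4032st - 4536s - 630s^2t^2 - 2520st^3 + 2835st^2 + 882s^3t + 3528s^2t^2 - 3969s^2t - 648st^3 - 2592t^4 + 2916t^3    [distributive law]
= -7679s^2t + 467st^2 + 7191st - 784s^3 + 4536s^2 + 2628t^3 + 2628t^2 - 2592t - 4536s + 2898s^2t^2 - 3168st^3 + 882s^3t - 2592t^4    [combine like terms]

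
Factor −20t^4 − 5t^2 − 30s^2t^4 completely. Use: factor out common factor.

5t^2(−4t^2 − 1 − 6s^2t^2)

−20t^4 − 5t^2 − 30s^2t^4
= 5(−4t^4 − t^2 − 6s^2t^4)    [factor out 5]
= 5t^2(−4t^2 − 1 − 6s^2t^2)    [factor out t^2]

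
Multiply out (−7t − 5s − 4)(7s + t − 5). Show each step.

−54st − 7t^2 + 31t − 35s^2 − 3s + 20

(−7t − 5s − 4)(7s + t − 5)
= −49st − 7t^2 + 35t − 35s^2 − 5st + 25s − 28s − 4t + 20    [distributive law]
= −54st − 7t^2 + 31t − 35s^2 − 3s + 20    [combine like terms]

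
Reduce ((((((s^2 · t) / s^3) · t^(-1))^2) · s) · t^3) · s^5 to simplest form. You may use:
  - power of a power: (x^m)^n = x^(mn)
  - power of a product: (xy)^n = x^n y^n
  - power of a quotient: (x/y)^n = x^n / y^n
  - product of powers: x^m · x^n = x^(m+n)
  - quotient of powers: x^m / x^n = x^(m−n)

((((((s^2 · t) / s^3) · t^(-1))^2) · s) · t^3) · s^5
= ((((((s^2 · t) / s^3)^2) · ((t^(-1))^2)) · s) · t^3) · s^5    [power of a product]
= ((((((s^2 · t)^2) / ((s^3)^2)) · ((t^(-1))^2)) · s) · t^3) · s^5    [power of a quotient]
= (((((((s^2)^2) · (t^2)) / ((s^3)^2)) · ((t^(-1))^2)) · s) · t^3) · s^5    [power of a product]
= (((((s^4 · (t^2)) / ((s^3)^2)) · ((t^(-1))^2)) · s) · t^3) · s^5    [power of a power]
= (((((s^4 · t^2) / s^6) · ((t^(-1))^2)) · s) · t^3) · s^5    [power of a power]
= (((((s^4 · t^2) / s^6) · t^(-2)) · s) · t^3) · s^5    [power of a power]
= s^4·t^3    [quotient of powers; product of powers]

s^4·t^3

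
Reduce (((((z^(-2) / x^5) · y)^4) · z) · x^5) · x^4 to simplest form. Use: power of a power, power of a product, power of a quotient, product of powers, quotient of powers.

x^(-11)·y^4·z^(-7)

(((((z^(-2) / x^5) · y)^4) · z) · x^5) · x^4
= (((((z^(-2) / x^5)^4) · (y^4)) · z) · x^5) · x^4    [power of a product]
= ((((((z^(-2))^4) / ((x^5)^4)) · (y^4)) · z) · x^5) · x^4    [power of a quotient]
= ((((z^(-8) / ((x^5)^4)) · (y^4)) · z) · x^5) · x^4    [power of a power]
= ((((z^(-8) / x^20) · (y^4)) · z) · x^5) · x^4    [power of a power]
= x^(-11)·y^4·z^(-7)    [quotient of powers; product of powers]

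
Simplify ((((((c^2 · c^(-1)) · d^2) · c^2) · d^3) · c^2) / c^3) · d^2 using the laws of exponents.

c^2d^7

((((((c^2 · c^(-1)) · d^2) · c^2) · d^3) · c^2) / c^3) · d^2
= (((((c · d^2) · c^2) · d^3) · c^2) / c^3) · d^2    [product of powers]
= c^2d^7    [quotient of powers; product of powers]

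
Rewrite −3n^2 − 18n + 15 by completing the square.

−3n^2 − 18n + 15
= −3(n^2 + 6n) + 15    [factor out -3 from the n-terms]
= −3(n^2 + 6n + 9 − 9) + 15    [add and subtract 9 inside the bracket]
= −3(n + 3)^2 + 27 + 15    [perfect-square identity]
= −3(n + 3)^2 + 42    [combine constants]

−3(n + 3)^2 + 42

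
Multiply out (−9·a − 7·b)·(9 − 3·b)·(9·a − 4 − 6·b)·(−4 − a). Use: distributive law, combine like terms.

(−9·a − 7·b)·(9 − 3·b)·(9·a − 4 − 6·b)·(−4 − a)
= (−81·a + 27·a·b − 63·b + 21·b^2)·(9·a − 4 − 6·b)·(−4 − a)    [distributive law]
= (−729·a^2 + 324·a + 486·a·b + 243·a^2·b − 108·a·b − 162·a·b^2 − 567·a·b + 252·b + 378·b^2 + 189·a·b^2 − 84·b^2 − 126·b^3)·(−4 − a)    [distributive law]
= (−729·a^2 + 324·a − 189·a·b + 243·a^2·b + 27·a·b^2 + 252·b + 294·b^2 − 126·b^3)·(−4 − a)    [combine like terms]
= 2916·a^2 + 729·a^3 − 1296·a − 324·a^2 + 756·a·b + 189·a^2·b − 972·a^2·b − 243·a^3·b − 108·a·b^2 − 27·a^2·b^2 − 1008·b − 252·a·b − 1176·b^2 − 294·a·b^2 + 504·b^3 + 126·a·b^3    [distributive law]
= 2592·a^2 + 729·a^3 − 1296·a + 504·a·b − 783·a^2·b − 243·a^3·b − 402·a·b^2 − 27·a^2·b^2 − 1008·b − 1176·b^2 + 504·b^3 + 126·a·b^3    [combine like terms]

2592·a^2 + 729·a^3 − 1296·a + 504·a·b − 783·a^2·b − 243·a^3·b − 402·a·b^2 − 27·a^2·b^2 − 1008·b − 1176·b^2 + 504·b^3 + 126·a·b^3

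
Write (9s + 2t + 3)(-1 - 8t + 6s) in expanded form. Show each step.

9s - 60st + 54s^2 - 26t - 16t^2 - 3

(9s + 2t + 3)(-1 - 8t + 6s)
= -9s - 72st + 54s^2 - 2t - 16t^2 + 12st - 3 - 24t + 18s    [distributive law]
= 9s - 60st + 54s^2 - 26t - 16t^2 - 3    [combine like terms]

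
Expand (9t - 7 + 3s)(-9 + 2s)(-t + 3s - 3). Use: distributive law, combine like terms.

81t^2 - 256st + 180t - 18st^2 + 48s^2t + 312s - 189 - 141s^2 + 18s^3

(9t - 7 + 3s)(-9 + 2s)(-t + 3s - 3)
= (-81t + 18st + 63 - 14s - 27s + 6s^2)(-t + 3s - 3)    [distributive law]
= (-81t + 18st + 63 - 41s + 6s^2)(-t + 3s - 3)    [combine like terms]
= 81t^2 - 243st + 243t - 18st^2 + 54s^2t - 54st - 63t + 189s - 189 + 41st - 123s^2 + 123s - 6s^2t + 18s^3 - 18s^2    [distributive law]
= 81t^2 - 256st + 180t - 18st^2 + 48s^2t + 312s - 189 - 141s^2 + 18s^3    [combine like terms]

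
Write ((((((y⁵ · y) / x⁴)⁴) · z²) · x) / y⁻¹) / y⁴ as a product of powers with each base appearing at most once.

x⁻¹⁵y²¹z²

((((((y⁵ · y) / x⁴)⁴) · z²) · x) / y⁻¹) / y⁴
= ((((((y⁵ · y)⁴) / ((x⁴)⁴)) · z²) · x) / y⁻¹) / y⁴    [power of a quotient]
= (((((((y⁵)⁴) · (y⁴)) / ((x⁴)⁴)) · z²) · x) / y⁻¹) / y⁴    [power of a product]
= (((((y²⁰ · (y⁴)) / ((x⁴)⁴)) · z²) · x) / y⁻¹) / y⁴    [power of a power]
= ((((y²⁴ / ((x⁴)⁴)) · z²) · x) / y⁻¹) / y⁴    [product of powers]
= ((((y²⁴ / x¹⁶) · z²) · x) / y⁻¹) / y⁴    [power of a power]
= x⁻¹⁵y²¹z²    [quotient of powers; product of powers]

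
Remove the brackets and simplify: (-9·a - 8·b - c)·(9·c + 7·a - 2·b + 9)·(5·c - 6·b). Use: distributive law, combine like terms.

-440·a·c² + 338·a·b·c - 315·a²·c + 378·a²·b + 228·a·b² - 405·a·c + 486·a·b - 296·b·c² + 500·b²·c - 96·b³ - 306·b·c + 432·b² - 45·c³ - 45·c²

(-9·a - 8·b - c)·(9·c + 7·a - 2·b + 9)·(5·c - 6·b)
= (-81·a·c - 63·a² + 18·a·b - 81·a - 72·b·c - 56·a·b + 16·b² - 72·b - 9·c² - 7·a·c + 2·b·c - 9·c)·(5·c - 6·b)    [distributive law]
= (-88·a·c - 63·a² - 38·a·b - 81·a - 70·b·c + 16·b² - 72·b - 9·c² - 9·c)·(5·c - 6·b)    [combine like terms]
= -440·a·c² + 528·a·b·c - 315·a²·c + 378·a²·b - 190·a·b·c + 228·a·b² - 405·a·c + 486·a·b - 350·b·c² + 420·b²·c + 80·b²·c - 96·b³ - 360·b·c + 432·b² - 45·c³ + 54·b·c² - 45·c² + 54·b·c    [distributive law]
= -440·a·c² + 338·a·b·c - 315·a²·c + 378·a²·b + 228·a·b² - 405·a·c + 486·a·b - 296·b·c² + 500·b²·c - 96·b³ - 306·b·c + 432·b² - 45·c³ - 45·c²    [combine like terms]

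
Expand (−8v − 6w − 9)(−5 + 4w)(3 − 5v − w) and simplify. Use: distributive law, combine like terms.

(−8v − 6w − 9)(−5 + 4w)(3 − 5v − w)
= (40v − 32vw + 30w − 24w^2 + 45 − 36w)(3 − 5v − w)    [distributive law]
= (40v − 32vw − 6w − 24w^2 + 45)(3 − 5v − w)    [combine like terms]
= 120v − 200v^2 − 40vw − 96vw + 160v^2w + 32vw^2 − 18w + 30vw + 6w^2 − 72w^2 + 120vw^2 + 24w^3 + 135 − 225v − 45w    [distributive law]
= −105v − 200v^2 − 106vw + 160v^2w + 152vw^2 − 63w − 66w^2 + 24w^3 + 135    [combine like terms]

−105v − 200v^2 − 106vw + 160v^2w + 152vw^2 − 63w − 66w^2 + 24w^3 + 135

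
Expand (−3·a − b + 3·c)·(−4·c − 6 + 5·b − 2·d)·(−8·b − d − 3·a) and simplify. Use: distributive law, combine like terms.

(−3·a − b + 3·c)·(−4·c − 6 + 5·b − 2·d)·(−8·b − d − 3·a)
= (12·a·c + 18·a − 15·a·b + 6·a·d + 4·b·c + 6·b − 5·b^2 + 2·b·d − 12·c^2 − 18·c + 15·b·c − 6·c·d)·(−8·b − d − 3·a)    [distributive law]
= (12·a·c + 18·a − 15·a·b + 6·a·d + 19·b·c + 6·b − 5·b^2 + 2·b·d − 12·c^2 − 18·c − 6·c·d)·(−8·b − d − 3·a)    [combine like terms]
= −96·a·b·c − 12·a·c·d − 36·a^2·c − 144·a·b − 18·a·d − 54·a^2 + 120·a·b^2 + 15·a·b·d + 45·a^2·b − 48·a·b·d − 6·a·d^2 − 18·a^2·d − 152·b^2·c − 19·b·c·d − 57·a·b·c − 48·b^2 − 6·b·d − 18·a·b + 40·b^3 + 5·b^2·d + 15·a·b^2 − 16·b^2·d − 2·b·d^2 − 6·a·b·d + 96·b·c^2 + 12·c^2·d + 36·a·c^2 + 144·b·c + 18·c·d + 54·a·c + 48·b·c·d + 6·c·d^2 + 18·a·c·d    [distributive law]
= −153·a·b·c + 6·a·c·d − 36·a^2·c − 162·a·b − 18·a·d − 54·a^2 + 135·a·b^2 − 39·a·b·d + 45·a^2·b − 6·a·d^2 − 18·a^2·d − 152·b^2·c + 29·b·c·d − 48·b^2 − 6·b·d + 40·b^3 − 11·b^2·d − 2·b·d^2 + 96·b·c^2 + 12·c^2·d + 36·a·c^2 + 144·b·c + 18·c·d + 54·a·c + 6·c·d^2    [combine like terms]

−153·a·b·c + 6·a·c·d − 36·a^2·c − 162·a·b − 18·a·d − 54·a^2 + 135·a·b^2 − 39·a·b·d + 45·a^2·b − 6·a·d^2 − 18·a^2·d − 152·b^2·c + 29·b·c·d − 48·b^2 − 6·b·d + 40·b^3 − 11·b^2·d − 2·b·d^2 + 96·b·c^2 + 12·c^2·d + 36·a·c^2 + 144·b·c + 18·c·d + 54·a·c + 6·c·d^2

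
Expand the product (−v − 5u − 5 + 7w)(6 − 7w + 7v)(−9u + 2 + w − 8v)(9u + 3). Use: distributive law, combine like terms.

5796u²v + 3039uv + 474v − 7362uvw − 1635vw + 3855uv² + 942v² − 7371u²vw + 4032uvw² + 1344vw² − 4095uv²w − 1365v²w + 3087u²v² + 504uv³ + 168v³ + 2430u³ + 2700u² + 90u − 6822u²w − 843uw − 2835u³w + 4284u²w² + 1239uw² + 2835u³v − 180 + 372w − 63w² − 441uw³ − 147w³

(−v − 5u − 5 + 7w)(6 − 7w + 7v)(−9u + 2 + w − 8v)(9u + 3)
= (−6v + 7vw − 7v² − 30u + 35uw − 35uv − 30 + 35w − 35v + 42w − 49w² + 49vw)(−9u + 2 + w − 8v)(9u + 3)    [distributive law]
= (−41v + 56vw − 7v² − 30u + 35uw − 35uv − 30 + 77w − 49w²)(−9u + 2 + w − 8v)(9u + 3)    [combine like terms]
= (369uv − 82v − 41vw + 328v² − 504uvw + 112vw + 56vw² − 448v²w + 63uv² − 14v² − 7v²w + 56v³ + 270u² − 60u − 30uw + 240uv − 315u²w + 70uw + 35uw² − 280uvw + 315u²v − 70uv − 35uvw + 280uv² + 270u − 60 − 30w + 240v − 693uw + 154w + 77w² − 616vw + 441uw² − 98w² − 49w³ + 392vw²)(9u + 3)    [distributive law]
= (539uv + 158v − 545vw + 314v² − 819uvw + 448vw² − 455v²w + 343uv² + 56v³ + 270u² + 210u − 653uw − 315u²w + 476uw² + 315u²v − 60 + 124w − 21w² − 49w³)(9u + 3)    [combine like terms]
= 4851u²v + 1617uv + 1422uv + 474v − 4905uvw − 1635vw + 2826uv² + 942v² − 7371u²vw − 2457uvw + 4032uvw² + 1344vw² − 4095uv²w − 1365v²w + 3087u²v² + 1029uv² + 504uv³ + 168v³ + 2430u³ + 810u² + 1890u² + 630u − 5877u²w − 1959uw − 2835u³w − 945u²w + 4284u²w² + 1428uw² + 2835u³v + 945u²v − 540u − 180 + 1116uw + 372w − 189uw² − 63w² − 441uw³ − 147w³    [distributive law]
= 5796u²v + 3039uv + 474v − 7362uvw − 1635vw + 3855uv² + 942v² − 7371u²vw + 4032uvw² + 1344vw² − 4095uv²w − 1365v²w + 3087u²v² + 504uv³ + 168v³ + 2430u³ + 2700u² + 90u − 6822u²w − 843uw − 2835u³w + 4284u²w² + 1239uw² + 2835u³v − 180 + 372w − 63w² − 441uw³ − 147w³    [combine like terms]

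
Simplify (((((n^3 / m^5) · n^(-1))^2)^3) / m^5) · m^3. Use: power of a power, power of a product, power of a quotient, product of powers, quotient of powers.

m^(-32)·n^12

(((((n^3 / m^5) · n^(-1))^2)^3) / m^5) · m^3
= ((((n^3 / m^5) · n^(-1))^6) / m^5) · m^3    [power of a power]
= ((((n^3 / m^5)^6) · ((n^(-1))^6)) / m^5) · m^3    [power of a product]
= (((((n^3)^6) / ((m^5)^6)) · ((n^(-1))^6)) / m^5) · m^3    [power of a quotient]
= (((n^18 / ((m^5)^6)) · ((n^(-1))^6)) / m^5) · m^3    [power of a power]
= (((n^18 / m^30) · ((n^(-1))^6)) / m^5) · m^3    [power of a power]
= (((n^18 / m^30) · n^(-6)) / m^5) · m^3    [power of a power]
= m^(-32)·n^12    [quotient of powers; product of powers]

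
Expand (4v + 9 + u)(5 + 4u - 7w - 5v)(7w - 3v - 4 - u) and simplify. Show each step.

126vw + 155v^2 - 35v - 142uv + 126uvw - 13uv^2 - 23u^2v - 196vw^2 - 56v^2w + 60v^3 + 567w - 180 - 209u + 378uw - 57u^2 - 441w^2 + 35u^2w - 4u^3 - 49uw^2

(4v + 9 + u)(5 + 4u - 7w - 5v)(7w - 3v - 4 - u)
= (20v + 16uv - 28vw - 20v^2 + 45 + 36u - 63w - 45v + 5u + 4u^2 - 7uw - 5uv)(7w - 3v - 4 - u)    [distributive law]
= (-25v + 11uv - 28vw - 20v^2 + 45 + 41u - 63w + 4u^2 - 7uw)(7w - 3v - 4 - u)    [combine like terms]
= -175vw + 75v^2 + 100v + 25uv + 77uvw - 33uv^2 - 44uv - 11u^2v - 196vw^2 + 84v^2w + 112vw + 28uvw - 140v^2w + 60v^3 + 80v^2 + 20uv^2 + 315w - 135v - 180 - 45u + 287uw - 123uv - 164u - 41u^2 - 441w^2 + 189vw + 252w + 63uw + 28u^2w - 12u^2v - 16u^2 - 4u^3 - 49uw^2 + 21uvw + 28uw + 7u^2w    [distributive law]
= 126vw + 155v^2 - 35v - 142uv + 126uvw - 13uv^2 - 23u^2v - 196vw^2 - 56v^2w + 60v^3 + 567w - 180 - 209u + 378uw - 57u^2 - 441w^2 + 35u^2w - 4u^3 - 49uw^2    [combine like terms]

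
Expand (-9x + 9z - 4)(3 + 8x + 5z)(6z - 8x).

(-9x + 9z - 4)(3 + 8x + 5z)(6z - 8x)
= (-27x - 72x^2 - 45xz + 27z + 72xz + 45z^2 - 12 - 32x - 20z)(6z - 8x)    [distributive law]
= (-59x - 72x^2 + 27xz + 7z + 45z^2 - 12)(6z - 8x)    [combine like terms]
= -354xz + 472x^2 - 432x^2z + 576x^3 + 162xz^2 - 216x^2z + 42z^2 - 56xz + 270z^3 - 360xz^2 - 72z + 96x    [distributive law]
= -410xz + 472x^2 - 648x^2z + 576x^3 - 198xz^2 + 42z^2 + 270z^3 - 72z + 96x    [combine like terms]

-410xz + 472x^2 - 648x^2z + 576x^3 - 198xz^2 + 42z^2 + 270z^3 - 72z + 96x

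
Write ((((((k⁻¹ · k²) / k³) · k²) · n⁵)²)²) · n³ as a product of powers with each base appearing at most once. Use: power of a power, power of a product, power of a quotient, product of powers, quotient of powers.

((((((k⁻¹ · k²) / k³) · k²) · n⁵)²)²) · n³
= (((((k⁻¹ · k²) / k³) · k²) · n⁵)⁴) · n³    [power of a power]
= (((((k⁻¹ · k²) / k³) · k²)⁴) · ((n⁵)⁴)) · n³    [power of a product]
= (((((k⁻¹ · k²) / k³)⁴) · ((k²)⁴)) · ((n⁵)⁴)) · n³    [power of a product]
= (((((k⁻¹ · k²)⁴) / ((k³)⁴)) · ((k²)⁴)) · ((n⁵)⁴)) · n³    [power of a quotient]
= ((((((k⁻¹)⁴) · ((k²)⁴)) / ((k³)⁴)) · ((k²)⁴)) · ((n⁵)⁴)) · n³    [power of a product]
= ((((k⁻⁴ · ((k²)⁴)) / ((k³)⁴)) · ((k²)⁴)) · ((n⁵)⁴)) · n³    [power of a power]
= ((((k⁻⁴ · k⁸) / ((k³)⁴)) · ((k²)⁴)) · ((n⁵)⁴)) · n³    [power of a power]
= (((k⁴ / ((k³)⁴)) · ((k²)⁴)) · ((n⁵)⁴)) · n³    [product of powers]
= (((k⁴ / k¹²) · ((k²)⁴)) · ((n⁵)⁴)) · n³    [power of a power]
= ((k⁻⁸ · ((k²)⁴)) · ((n⁵)⁴)) · n³    [quotient of powers]
= ((k⁻⁸ · k⁸) · ((n⁵)⁴)) · n³    [power of a power]
= (k⁰ · ((n⁵)⁴)) · n³    [product of powers]
= (k⁰ · n²⁰) · n³    [power of a power]
= n²³    [product of powers]

n²³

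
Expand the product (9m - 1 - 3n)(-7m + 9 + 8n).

-63m² + 88m + 93mn - 9 - 35n - 24n²

(9m - 1 - 3n)(-7m + 9 + 8n)
= -63m² + 81m + 72mn + 7m - 9 - 8n + 21mn - 27n - 24n²    [distributive law]
= -63m² + 88m + 93mn - 9 - 35n - 24n²    [combine like terms]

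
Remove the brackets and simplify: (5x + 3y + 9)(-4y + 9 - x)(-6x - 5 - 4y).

(5x + 3y + 9)(-4y + 9 - x)(-6x - 5 - 4y)
= (-20xy + 45x - 5x² - 12y² + 27y - 3xy - 36y + 81 - 9x)(-6x - 5 - 4y)    [distributive law]
= (-23xy + 36x - 5x² - 12y² - 9y + 81)(-6x - 5 - 4y)    [combine like terms]
= 138x²y + 115xy + 92xy² - 216x² - 180x - 144xy + 30x³ + 25x² + 20x²y + 72xy² + 60y² + 48y³ + 54xy + 45y + 36y² - 486x - 405 - 324y    [distributive law]
= 158x²y + 25xy + 164xy² - 191x² - 666x + 30x³ + 96y² + 48y³ - 279y - 405    [combine like terms]

158x²y + 25xy + 164xy² - 191x² - 666x + 30x³ + 96y² + 48y³ - 279y - 405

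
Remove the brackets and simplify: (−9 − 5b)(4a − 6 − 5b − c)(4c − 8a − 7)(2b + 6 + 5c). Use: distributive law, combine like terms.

(−9 − 5b)(4a − 6 − 5b − c)(4c − 8a − 7)(2b + 6 + 5c)
= (−36a + 54 + 45b + 9c − 20ab + 30b + 25b² + 5bc)(4c − 8a − 7)(2b + 6 + 5c)    [distributive law]
= (−36a + 54 + 75b + 9c − 20ab + 25b² + 5bc)(4c − 8a − 7)(2b + 6 + 5c)    [combine like terms]
= (−144ac + 288a² + 252a + 216c − 432a − 378 + 300bc − 600ab − 525b + 36c² − 72ac − 63c − 80abc + 160a²b + 140ab + 100b²c − 200ab² − 175b² + 20bc² − 40abc − 35bc)(2b + 6 + 5c)    [distributive law]
= (−216ac + 288a² − 180a + 153c − 378 + 265bc − 460ab − 525b + 36c² − 120abc + 160a²b + 100b²c − 200ab² − 175b² + 20bc²)(2b + 6 + 5c)    [combine like terms]
= −432abc − 1296ac − 1080ac² + 576a²b + 1728a² + 1440a²c − 360ab − 1080a − 900ac + 306bc + 918c + 765c² − 756b − 2268 − 1890c + 530b²c + 1590bc + 1325bc² − 920ab² − 2760ab − 2300abc − 1050b² − 3150b − 2625bc + 72bc² + 216c² + 180c³ − 240ab²c − 720abc − 600abc² + 320a²b² + 960a²b + 800a²bc + 200b³c + 600b²c + 500b²c² − 400ab³ − 1200ab² − 1000ab²c − 350b³ − 1050b² − 875b²c + 40b²c² + 120bc² + 100bc³    [distributive law]
= −3452abc − 2196ac − 1080ac² + 1536a²b + 1728a² + 1440a²c − 3120ab − 1080a − 729bc − 972c + 981c² − 3906b − 2268 + 255b²c + 1517bc² − 2120ab² − 2100b² + 180c³ − 1240ab²c − 600abc² + 320a²b² + 800a²bc + 200b³c + 540b²c² − 400ab³ − 350b³ + 100bc³    [combine like terms]

−3452abc − 2196ac − 1080ac² + 1536a²b + 1728a² + 1440a²c − 3120ab − 1080a − 729bc − 972c + 981c² − 3906b − 2268 + 255b²c + 1517bc² − 2120ab² − 2100b² + 180c³ − 1240ab²c − 600abc² + 320a²b² + 800a²bc + 200b³c + 540b²c² − 400ab³ − 350b³ + 100bc³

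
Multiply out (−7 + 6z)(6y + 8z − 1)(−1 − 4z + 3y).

63y − 54yz − 126y^2 + 34z + 200z^2 − 7 + 108y^2z − 192z^3

(−7 + 6z)(6y + 8z − 1)(−1 − 4z + 3y)
= (−42y − 56z + 7 + 36yz + 48z^2 − 6z)(−1 − 4z + 3y)    [distributive law]
= (−42y − 62z + 7 + 36yz + 48z^2)(−1 − 4z + 3y)    [combine like terms]
= 42y + 168yz − 126y^2 + 62z + 248z^2 − 186yz − 7 − 28z + 21y − 36yz − 144yz^2 + 108y^2z − 48z^2 − 192z^3 + 144yz^2    [distributive law]
= 63y − 54yz − 126y^2 + 34z + 200z^2 − 7 + 108y^2z − 192z^3    [combine like terms]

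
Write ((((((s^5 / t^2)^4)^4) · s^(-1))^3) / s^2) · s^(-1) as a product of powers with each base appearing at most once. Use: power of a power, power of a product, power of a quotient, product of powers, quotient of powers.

((((((s^5 / t^2)^4)^4) · s^(-1))^3) / s^2) · s^(-1)
= ((((((s^5 / t^2)^4)^4)^3) · ((s^(-1))^3)) / s^2) · s^(-1)    [power of a product]
= (((((s^5 / t^2)^4)^12) · ((s^(-1))^3)) / s^2) · s^(-1)    [power of a power]
= ((((s^5 / t^2)^48) · ((s^(-1))^3)) / s^2) · s^(-1)    [power of a power]
= (((((s^5)^48) / ((t^2)^48)) · ((s^(-1))^3)) / s^2) · s^(-1)    [power of a quotient]
= (((s^240 / ((t^2)^48)) · ((s^(-1))^3)) / s^2) · s^(-1)    [power of a power]
= (((s^240 / t^96) · ((s^(-1))^3)) / s^2) · s^(-1)    [power of a power]
= (((s^240 / t^96) · s^(-3)) / s^2) · s^(-1)    [power of a power]
= s^234t^(-96)    [quotient of powers; product of powers]

s^234t^(-96)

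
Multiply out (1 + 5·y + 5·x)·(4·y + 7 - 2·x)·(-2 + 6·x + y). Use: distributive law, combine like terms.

-71·y + 247·x·y - y^2 - 14 - 24·x + 218·x^2 + 130·x·y^2 + 20·y^3 + 50·x^2·y - 60·x^3

(1 + 5·y + 5·x)·(4·y + 7 - 2·x)·(-2 + 6·x + y)
= (4·y + 7 - 2·x + 20·y^2 + 35·y - 10·x·y + 20·x·y + 35·x - 10·x^2)·(-2 + 6·x + y)    [distributive law]
= (39·y + 7 + 33·x + 20·y^2 + 10·x·y - 10·x^2)·(-2 + 6·x + y)    [combine like terms]
= -78·y + 234·x·y + 39·y^2 - 14 + 42·x + 7·y - 66·x + 198·x^2 + 33·x·y - 40·y^2 + 120·x·y^2 + 20·y^3 - 20·x·y + 60·x^2·y + 10·x·y^2 + 20·x^2 - 60·x^3 - 10·x^2·y    [distributive law]
= -71·y + 247·x·y - y^2 - 14 - 24·x + 218·x^2 + 130·x·y^2 + 20·y^3 + 50·x^2·y - 60·x^3    [combine like terms]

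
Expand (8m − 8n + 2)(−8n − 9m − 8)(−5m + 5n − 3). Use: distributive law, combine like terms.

(8m − 8n + 2)(−8n − 9m − 8)(−5m + 5n − 3)
= (−64mn − 72m^2 − 64m + 64n^2 + 72mn + 64n − 16n − 18m − 16)(−5m + 5n − 3)    [distributive law]
= (8mn − 72m^2 − 82m + 64n^2 + 48n − 16)(−5m + 5n − 3)    [combine like terms]
= −40m^2n + 40mn^2 − 24mn + 360m^3 − 360m^2n + 216m^2 + 410m^2 − 410mn + 246m − 320mn^2 + 320n^3 − 192n^2 − 240mn + 240n^2 − 144n + 80m − 80n + 48    [distributive law]
= −400m^2n − 280mn^2 − 674mn + 360m^3 + 626m^2 + 326m + 320n^3 + 48n^2 − 224n + 48    [combine like terms]

−400m^2n − 280mn^2 − 674mn + 360m^3 + 626m^2 + 326m + 320n^3 + 48n^2 − 224n + 48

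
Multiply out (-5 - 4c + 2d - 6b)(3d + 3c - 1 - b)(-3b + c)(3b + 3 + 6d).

(-5 - 4c + 2d - 6b)(3d + 3c - 1 - b)(-3b + c)(3b + 3 + 6d)
= (-15d - 15c + 5 + 5b - 12cd - 12c^2 + 4c + 4bc + 6d^2 + 6cd - 2d - 2bd - 18bd - 18bc + 6b + 6b^2)(-3b + c)(3b + 3 + 6d)    [distributive law]
= (-17d - 11c + 5 + 11b - 6cd - 12c^2 - 14bc + 6d^2 - 20bd + 6b^2)(-3b + c)(3b + 3 + 6d)    [combine like terms]
= (51bd - 17cd + 33bc - 11c^2 - 15b + 5c - 33b^2 + 11bc + 18bcd - 6c^2d + 36bc^2 - 12c^3 + 42b^2c - 14bc^2 - 18bd^2 + 6cd^2 + 60b^2d - 20bcd - 18b^3 + 6b^2c)(3b + 3 + 6d)    [distributive law]
= (51bd - 17cd + 44bc - 11c^2 - 15b + 5c - 33b^2 - 2bcd - 6c^2d + 22bc^2 - 12c^3 + 48b^2c - 18bd^2 + 6cd^2 + 60b^2d - 18b^3)(3b + 3 + 6d)    [combine like terms]
= 153b^2d + 153bd + 306bd^2 - 51bcd - 51cd - 102cd^2 + 132b^2c + 132bc + 264bcd - 33bc^2 - 33c^2 - 66c^2d - 45b^2 - 45b - 90bd + 15bc + 15c + 30cd - 99b^3 - 99b^2 - 198b^2d - 6b^2cd - 6bcd - 12bcd^2 - 18bc^2d - 18c^2d - 36c^2d^2 + 66b^2c^2 + 66bc^2 + 132bc^2d - 36bc^3 - 36c^3 - 72c^3d + 144b^3c + 144b^2c + 288b^2cd - 54b^2d^2 - 54bd^2 - 108bd^3 + 18bcd^2 + 18cd^2 + 36cd^3 + 180b^3d + 180b^2d + 360b^2d^2 - 54b^4 - 54b^3 - 108b^3d    [distributive law]
= 135b^2d + 63bd + 252bd^2 + 207bcd - 21cd - 84cd^2 + 276b^2c + 147bc + 33bc^2 - 33c^2 - 84c^2d - 144b^2 - 45b + 15c - 153b^3 + 282b^2cd + 6bcd^2 + 114bc^2d - 36c^2d^2 + 66b^2c^2 - 36bc^3 - 36c^3 - 72c^3d + 144b^3c + 306b^2d^2 - 108bd^3 + 36cd^3 + 72b^3d - 54b^4    [combine like terms]

135b^2d + 63bd + 252bd^2 + 207bcd - 21cd - 84cd^2 + 276b^2c + 147bc + 33bc^2 - 33c^2 - 84c^2d - 144b^2 - 45b + 15c - 153b^3 + 282b^2cd + 6bcd^2 + 114bc^2d - 36c^2d^2 + 66b^2c^2 - 36bc^3 - 36c^3 - 72c^3d + 144b^3c + 306b^2d^2 - 108bd^3 + 36cd^3 + 72b^3d - 54b^4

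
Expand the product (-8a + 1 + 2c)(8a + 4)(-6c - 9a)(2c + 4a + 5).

(-8a + 1 + 2c)(8a + 4)(-6c - 9a)(2c + 4a + 5)
= (-64a^2 - 32a + 8a + 4 + 16ac + 8c)(-6c - 9a)(2c + 4a + 5)    [distributive law]
= (-64a^2 - 24a + 4 + 16ac + 8c)(-6c - 9a)(2c + 4a + 5)    [combine like terms]
= (384a^2c + 576a^3 + 144ac + 216a^2 - 24c - 36a - 96ac^2 - 144a^2c - 48c^2 - 72ac)(2c + 4a + 5)    [distributive law]
= (240a^2c + 576a^3 + 72ac + 216a^2 - 24c - 36a - 96ac^2 - 48c^2)(2c + 4a + 5)    [combine like terms]
= 480a^2c^2 + 960a^3c + 1200a^2c + 1152a^3c + 2304a^4 + 2880a^3 + 144ac^2 + 288a^2c + 360ac + 432a^2c + 864a^3 + 1080a^2 - 48c^2 - 96ac - 120c - 72ac - 144a^2 - 180a - 192ac^3 - 384a^2c^2 - 480ac^2 - 96c^3 - 192ac^2 - 240c^2    [distributive law]
= 96a^2c^2 + 2112a^3c + 1920a^2c + 2304a^4 + 3744a^3 - 528ac^2 + 192ac + 936a^2 - 288c^2 - 120c - 180a - 192ac^3 - 96c^3    [combine like terms]

96a^2c^2 + 2112a^3c + 1920a^2c + 2304a^4 + 3744a^3 - 528ac^2 + 192ac + 936a^2 - 288c^2 - 120c - 180a - 192ac^3 - 96c^3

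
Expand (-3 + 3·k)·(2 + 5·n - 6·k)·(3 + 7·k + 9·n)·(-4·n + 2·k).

(-3 + 3·k)·(2 + 5·n - 6·k)·(3 + 7·k + 9·n)·(-4·n + 2·k)
= (-6 - 15·n + 18·k + 6·k + 15·k·n - 18·k^2)·(3 + 7·k + 9·n)·(-4·n + 2·k)    [distributive law]
= (-6 - 15·n + 24·k + 15·k·n - 18·k^2)·(3 + 7·k + 9·n)·(-4·n + 2·k)    [combine like terms]
= (-18 - 42·k - 54·n - 45·n - 105·k·n - 135·n^2 + 72·k + 168·k^2 + 216·k·n + 45·k·n + 105·k^2·n + 135·k·n^2 - 54·k^2 - 126·k^3 - 162·k^2·n)·(-4·n + 2·k)    [distributive law]
= (-18 + 30·k - 99·n + 156·k·n - 135·n^2 + 114·k^2 - 57·k^2·n + 135·k·n^2 - 126·k^3)·(-4·n + 2·k)    [combine like terms]
= 72·n - 36·k - 120·k·n + 60·k^2 + 396·n^2 - 198·k·n - 624·k·n^2 + 312·k^2·n + 540·n^3 - 270·k·n^2 - 456·k^2·n + 228·k^3 + 228·k^2·n^2 - 114·k^3·n - 540·k·n^3 + 270·k^2·n^2 + 504·k^3·n - 252·k^4    [distributive law]
= 72·n - 36·k - 318·k·n + 60·k^2 + 396·n^2 - 894·k·n^2 - 144·k^2·n + 540·n^3 + 228·k^3 + 498·k^2·n^2 + 390·k^3·n - 540·k·n^3 - 252·k^4    [combine like terms]

72·n - 36·k - 318·k·n + 60·k^2 + 396·n^2 - 894·k·n^2 - 144·k^2·n + 540·n^3 + 228·k^3 + 498·k^2·n^2 + 390·k^3·n - 540·k·n^3 - 252·k^4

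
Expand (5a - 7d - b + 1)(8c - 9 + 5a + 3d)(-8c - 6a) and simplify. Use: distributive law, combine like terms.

-320ac² - 440a²c + 272ac + 240a² - 150a³ + 496acd + 120a²d + 448c²d - 528cd - 396ad + 168cd² + 126ad² + 64bc² + 88abc - 72bc - 54ab + 30a²b + 24bcd + 18abd - 64c² + 72c + 54a

(5a - 7d - b + 1)(8c - 9 + 5a + 3d)(-8c - 6a)
= (40ac - 45a + 25a² + 15ad - 56cd + 63d - 35ad - 21d² - 8bc + 9b - 5ab - 3bd + 8c - 9 + 5a + 3d)(-8c - 6a)    [distributive law]
= (40ac - 40a + 25a² - 20ad - 56cd + 66d - 21d² - 8bc + 9b - 5ab - 3bd + 8c - 9)(-8c - 6a)    [combine like terms]
= -320ac² - 240a²c + 320ac + 240a² - 200a²c - 150a³ + 160acd + 120a²d + 448c²d + 336acd - 528cd - 396ad + 168cd² + 126ad² + 64bc² + 48abc - 72bc - 54ab + 40abc + 30a²b + 24bcd + 18abd - 64c² - 48ac + 72c + 54a    [distributive law]
= -320ac² - 440a²c + 272ac + 240a² - 150a³ + 496acd + 120a²d + 448c²d - 528cd - 396ad + 168cd² + 126ad² + 64bc² + 88abc - 72bc - 54ab + 30a²b + 24bcd + 18abd - 64c² + 72c + 54a    [combine like terms]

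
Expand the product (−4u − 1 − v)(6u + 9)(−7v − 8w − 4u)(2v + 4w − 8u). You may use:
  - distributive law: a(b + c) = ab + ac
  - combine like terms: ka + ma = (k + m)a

(−4u − 1 − v)(6u + 9)(−7v − 8w − 4u)(2v + 4w − 8u)
= (−24u^2 − 36u − 6u − 9 − 6uv − 9v)(−7v − 8w − 4u)(2v + 4w − 8u)    [distributive law]
= (−24u^2 − 42u − 9 − 6uv − 9v)(−7v − 8w − 4u)(2v + 4w − 8u)    [combine like terms]
= (168u^2v + 192u^2w + 96u^3 + 294uv + 336uw + 168u^2 + 63v + 72w + 36u + 42uv^2 + 48uvw + 24u^2v + 63v^2 + 72vw + 36uv)(2v + 4w − 8u)    [distributive law]
= (192u^2v + 192u^2w + 96u^3 + 330uv + 336uw + 168u^2 + 63v + 72w + 36u + 42uv^2 + 48uvw + 63v^2 + 72vw)(2v + 4w − 8u)    [combine like terms]
= 384u^2v^2 + 768u^2vw − 1536u^3v + 384u^2vw + 768u^2w^2 − 1536u^3w + 192u^3v + 384u^3w − 768u^4 + 660uv^2 + 1320uvw − 2640u^2v + 672uvw + 1344uw^2 − 2688u^2w + 336u^2v + 672u^2w − 1344u^3 + 126v^2 + 252vw − 504uv + 144vw + 288w^2 − 576uw + 72uv + 144uw − 288u^2 + 84uv^3 + 168uv^2w − 336u^2v^2 + 96uv^2w + 192uvw^2 − 384u^2vw + 126v^3 + 252v^2w − 504uv^2 + 144v^2w + 288vw^2 − 576uvw    [distributive law]
= 48u^2v^2 + 768u^2vw − 1344u^3v + 768u^2w^2 − 1152u^3w − 768u^4 + 156uv^2 + 1416uvw − 2304u^2v + 1344uw^2 − 2016u^2w − 1344u^3 + 126v^2 + 396vw − 432uv + 288w^2 − 432uw − 288u^2 + 84uv^3 + 264uv^2w + 192uvw^2 + 126v^3 + 396v^2w + 288vw^2    [combine like terms]

48u^2v^2 + 768u^2vw − 1344u^3v + 768u^2w^2 − 1152u^3w − 768u^4 + 156uv^2 + 1416uvw − 2304u^2v + 1344uw^2 − 2016u^2w − 1344u^3 + 126v^2 + 396vw − 432uv + 288w^2 − 432uw − 288u^2 + 84uv^3 + 264uv^2w + 192uvw^2 + 126v^3 + 396v^2w + 288vw^2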